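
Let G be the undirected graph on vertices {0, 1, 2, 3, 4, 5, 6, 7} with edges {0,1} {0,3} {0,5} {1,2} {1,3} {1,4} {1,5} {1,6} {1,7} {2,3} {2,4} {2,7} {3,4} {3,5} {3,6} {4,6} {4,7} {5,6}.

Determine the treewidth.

3

A width-3 tree decomposition is:
Bags: B1 = {1, 3, 4, 6}  B2 = {1, 3, 5, 6}  B3 = {1, 2, 3, 4}  B4 = {0, 1, 3, 5}  B5 = {1, 2, 4, 7}
Tree: B1–B2, B1–B3, B2–B4, B3–B5
The largest bag has 4 vertices, giving width 3; this decomposition certifies tw(G) ≤ 3. For the lower bound, the 4 vertices {0, 1, 3, 5} are pairwise adjacent, and any tree decomposition puts a clique entirely inside one bag — forcing width ≥ 3. Combining the bounds, tw(G) = 3.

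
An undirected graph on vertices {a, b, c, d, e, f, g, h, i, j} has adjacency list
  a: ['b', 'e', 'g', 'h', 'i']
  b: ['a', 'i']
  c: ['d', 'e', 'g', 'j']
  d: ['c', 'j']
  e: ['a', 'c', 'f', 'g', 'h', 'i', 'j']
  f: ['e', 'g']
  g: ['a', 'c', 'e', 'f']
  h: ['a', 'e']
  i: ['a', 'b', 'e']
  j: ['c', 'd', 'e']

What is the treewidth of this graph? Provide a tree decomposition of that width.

The largest bag has 3 vertices, giving width 2; this decomposition certifies tw(G) ≤ 2. Conversely, {c, d, j} is a clique of size 3, and the vertices of any clique must share a bag in every tree decomposition; so some bag has ≥ 3 vertices and tw(G) ≥ 2. Hence tw(G) = 2 exactly.

Treewidth 2.
Bags: B1 = {a, e, g}  B2 = {c, e, g}  B3 = {a, e, h}  B4 = {a, e, i}  B5 = {a, b, i}  B6 = {e, f, g}  B7 = {c, e, j}  B8 = {c, d, j}
Tree: B1–B2, B1–B3, B3–B4, B4–B5, B2–B6, B2–B7, B7–B8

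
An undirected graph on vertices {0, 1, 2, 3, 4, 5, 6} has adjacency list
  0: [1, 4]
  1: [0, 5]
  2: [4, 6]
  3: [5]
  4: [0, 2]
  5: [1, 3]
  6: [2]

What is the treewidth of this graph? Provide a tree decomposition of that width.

Every bag has size at most 2, so the width is 2 − 1 = 1 and tw(G) ≤ 1. Any graph with an edge has treewidth ≥ 1, and G has the edge 3–5. Therefore the treewidth is 1.

Treewidth 1.
One optimal decomposition is:
Bags: B1 = {3, 5}  B2 = {1, 5}  B3 = {0, 1}  B4 = {0, 4}  B5 = {2, 4}  B6 = {2, 6}
Tree: B1–B2, B2–B3, B3–B4, B4–B5, B5–B6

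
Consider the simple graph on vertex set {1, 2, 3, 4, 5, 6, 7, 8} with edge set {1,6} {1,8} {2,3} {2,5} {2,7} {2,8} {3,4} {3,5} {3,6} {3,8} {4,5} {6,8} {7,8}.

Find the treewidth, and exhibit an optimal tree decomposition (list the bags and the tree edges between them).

Every bag has size at most 3, so the width is 3 − 1 = 2 and tw(G) ≤ 2. For the lower bound, the 3 vertices {1, 6, 8} are pairwise adjacent, and any tree decomposition puts a clique entirely inside one bag — forcing width ≥ 2. The upper and lower bounds meet at 2, so that is the treewidth.

Treewidth 2.
One optimal decomposition is:
Bags: B1 = {2, 7, 8}  B2 = {2, 3, 8}  B3 = {2, 3, 5}  B4 = {3, 6, 8}  B5 = {1, 6, 8}  B6 = {3, 4, 5}
Tree: B1–B2, B2–B3, B2–B4, B4–B5, B3–B6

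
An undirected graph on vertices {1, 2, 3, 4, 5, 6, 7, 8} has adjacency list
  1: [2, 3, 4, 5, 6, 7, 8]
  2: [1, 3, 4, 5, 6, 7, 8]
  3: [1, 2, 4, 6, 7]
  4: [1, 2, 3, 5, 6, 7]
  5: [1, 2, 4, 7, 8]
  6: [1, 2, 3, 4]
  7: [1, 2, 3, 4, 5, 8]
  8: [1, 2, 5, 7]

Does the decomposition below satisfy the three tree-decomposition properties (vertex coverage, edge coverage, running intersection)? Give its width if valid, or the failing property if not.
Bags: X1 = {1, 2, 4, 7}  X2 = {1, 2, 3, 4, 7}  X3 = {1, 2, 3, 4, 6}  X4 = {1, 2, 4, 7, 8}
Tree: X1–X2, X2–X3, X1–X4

A tree decomposition must satisfy three properties: every vertex lies in some bag; for every edge, both endpoints lie together in some bag; and for every vertex, the bags containing it form a connected subtree. Here vertex 5 appears in no bag, so the decomposition is invalid.

No — vertex 5 appears in no bag.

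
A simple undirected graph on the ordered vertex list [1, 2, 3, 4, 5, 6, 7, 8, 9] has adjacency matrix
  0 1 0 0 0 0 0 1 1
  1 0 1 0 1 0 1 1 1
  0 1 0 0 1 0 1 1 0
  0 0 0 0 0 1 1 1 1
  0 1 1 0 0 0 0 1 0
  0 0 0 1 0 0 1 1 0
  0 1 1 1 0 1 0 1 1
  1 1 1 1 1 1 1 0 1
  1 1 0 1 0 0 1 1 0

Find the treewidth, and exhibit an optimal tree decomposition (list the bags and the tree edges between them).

Every bag has size at most 4, so the width is 4 − 1 = 3 and tw(G) ≤ 3. Conversely, {1, 2, 8, 9} is a clique of size 4, and the vertices of any clique must share a bag in every tree decomposition; so some bag has ≥ 4 vertices and tw(G) ≥ 3. Combining the bounds, tw(G) = 3.

Treewidth 3.
Bags: B1 = {2, 3, 7, 8}  B2 = {2, 7, 8, 9}  B3 = {1, 2, 8, 9}  B4 = {4, 7, 8, 9}  B5 = {4, 6, 7, 8}  B6 = {2, 3, 5, 8}
Tree: B1–B2, B2–B3, B2–B4, B4–B5, B1–B6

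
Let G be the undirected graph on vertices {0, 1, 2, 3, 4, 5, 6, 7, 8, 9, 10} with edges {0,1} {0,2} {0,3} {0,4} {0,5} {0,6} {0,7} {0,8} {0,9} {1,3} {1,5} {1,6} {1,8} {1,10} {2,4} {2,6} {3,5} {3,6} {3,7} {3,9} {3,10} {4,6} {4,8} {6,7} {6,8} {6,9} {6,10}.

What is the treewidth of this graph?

3

A width-3 tree decomposition is:
Bags: B1 = {0, 1, 3, 6}  B2 = {0, 1, 6, 8}  B3 = {0, 3, 6, 7}  B4 = {0, 4, 6, 8}  B5 = {1, 3, 6, 10}  B6 = {0, 2, 4, 6}  B7 = {0, 3, 6, 9}  B8 = {0, 1, 3, 5}
Tree: B1–B2, B1–B3, B2–B4, B1–B5, B4–B6, B3–B7, B1–B8
Every bag has size at most 4, so the width is 4 − 1 = 3 and tw(G) ≤ 3. Conversely, {0, 1, 3, 5} is a clique of size 4, and the vertices of any clique must share a bag in every tree decomposition; so some bag has ≥ 4 vertices and tw(G) ≥ 3. Hence tw(G) = 3 exactly.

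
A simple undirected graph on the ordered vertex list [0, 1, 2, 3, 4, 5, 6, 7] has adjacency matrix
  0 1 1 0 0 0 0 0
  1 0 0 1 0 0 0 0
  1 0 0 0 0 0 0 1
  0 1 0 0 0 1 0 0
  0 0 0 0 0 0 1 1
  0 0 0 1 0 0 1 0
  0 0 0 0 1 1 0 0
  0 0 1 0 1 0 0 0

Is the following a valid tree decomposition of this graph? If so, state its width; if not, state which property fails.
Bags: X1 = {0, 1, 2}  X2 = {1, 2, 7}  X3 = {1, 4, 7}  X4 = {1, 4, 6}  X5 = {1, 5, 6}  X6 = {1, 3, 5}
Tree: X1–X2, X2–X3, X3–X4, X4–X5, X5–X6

Every vertex of G appears in some bag (union = {0, 1, 2, 3, 4, 5, 6, 7}); every edge is covered by a bag; and for each vertex v the set of bags containing v is connected in the bag tree. The decomposition is therefore valid. The largest bag has 3 vertices, so the width is 2.

Yes; width 2.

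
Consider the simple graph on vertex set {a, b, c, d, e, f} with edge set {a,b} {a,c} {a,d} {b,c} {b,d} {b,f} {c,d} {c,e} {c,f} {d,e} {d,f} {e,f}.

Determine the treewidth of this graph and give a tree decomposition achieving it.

Treewidth 3.
One such decomposition:
Bags: B1 = {a, b, c, d}  B2 = {b, c, d, f}  B3 = {c, d, e, f}
Tree: B1–B2, B2–B3

Each bag holds 4 vertices, so the decomposition has width 3, which upper-bounds the treewidth. For the lower bound, the 4 vertices {c, d, e, f} are pairwise adjacent, and any tree decomposition puts a clique entirely inside one bag — forcing width ≥ 3. Combining the bounds, tw(G) = 3.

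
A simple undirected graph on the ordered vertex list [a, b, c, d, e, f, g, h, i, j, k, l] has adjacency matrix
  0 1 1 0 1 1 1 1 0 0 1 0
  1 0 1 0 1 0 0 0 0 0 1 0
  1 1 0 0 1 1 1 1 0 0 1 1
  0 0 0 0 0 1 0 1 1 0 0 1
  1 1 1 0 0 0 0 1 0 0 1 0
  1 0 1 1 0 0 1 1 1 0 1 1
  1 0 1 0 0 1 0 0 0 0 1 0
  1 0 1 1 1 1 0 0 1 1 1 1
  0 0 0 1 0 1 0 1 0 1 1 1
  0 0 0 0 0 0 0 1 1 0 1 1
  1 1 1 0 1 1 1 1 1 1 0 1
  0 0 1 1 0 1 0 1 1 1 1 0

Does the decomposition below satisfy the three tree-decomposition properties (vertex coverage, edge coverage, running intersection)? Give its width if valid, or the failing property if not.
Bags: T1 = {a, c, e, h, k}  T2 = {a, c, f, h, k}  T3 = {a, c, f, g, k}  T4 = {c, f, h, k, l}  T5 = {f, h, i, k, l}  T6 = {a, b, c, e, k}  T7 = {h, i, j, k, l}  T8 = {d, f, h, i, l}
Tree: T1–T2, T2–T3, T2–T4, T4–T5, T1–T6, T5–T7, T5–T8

Yes; width 4.

Vertex coverage: the bags together contain {a, b, c, d, e, f, g, h, i, j, k, l}, the full vertex set. Edge coverage: each edge of G has both endpoints in at least one bag. Running intersection: for every vertex, the bags containing it form a connected subtree. All three properties hold, so this is a valid tree decomposition of width max|bag| − 1 = 4, and hence tw(G) ≤ 4.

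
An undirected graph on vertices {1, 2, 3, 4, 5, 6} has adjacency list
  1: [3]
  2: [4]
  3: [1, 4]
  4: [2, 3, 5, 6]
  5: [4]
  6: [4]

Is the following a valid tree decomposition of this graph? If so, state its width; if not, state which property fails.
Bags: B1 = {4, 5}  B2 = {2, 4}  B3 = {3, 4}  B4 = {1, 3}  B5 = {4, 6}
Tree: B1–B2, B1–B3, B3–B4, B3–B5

Yes; width 1.

Checking the three conditions: (i) the bags cover all of {1, 2, 3, 4, 5, 6}; (ii) for each edge, some bag contains both endpoints; (iii) the bags containing any fixed vertex form a subtree. All hold, so the decomposition is valid with width 2 − 1 = 1.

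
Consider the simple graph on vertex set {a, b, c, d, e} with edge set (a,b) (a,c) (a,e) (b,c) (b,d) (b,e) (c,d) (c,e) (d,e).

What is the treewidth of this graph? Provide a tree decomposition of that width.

Treewidth 3.
One optimal decomposition is:
Bags: B1 = {a, b, c, e}  B2 = {b, c, d, e}
Tree: B1–B2

The largest bag has 4 vertices, giving width 3; this decomposition certifies tw(G) ≤ 3. Conversely, {b, c, d, e} is a clique of size 4, and the vertices of any clique must share a bag in every tree decomposition; so some bag has ≥ 4 vertices and tw(G) ≥ 3. The upper and lower bounds meet at 3, so that is the treewidth.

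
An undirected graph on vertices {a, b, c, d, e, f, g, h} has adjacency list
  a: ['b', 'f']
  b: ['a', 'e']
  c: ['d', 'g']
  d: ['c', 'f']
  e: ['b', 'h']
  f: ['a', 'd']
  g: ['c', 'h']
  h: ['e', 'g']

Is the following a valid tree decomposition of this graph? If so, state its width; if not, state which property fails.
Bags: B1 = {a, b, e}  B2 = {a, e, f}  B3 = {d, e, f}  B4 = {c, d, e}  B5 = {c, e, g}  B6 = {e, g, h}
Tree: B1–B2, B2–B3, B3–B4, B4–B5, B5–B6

Every vertex of G appears in some bag (union = {a, b, c, d, e, f, g, h}); every edge is covered by a bag; and for each vertex v the set of bags containing v is connected in the bag tree. The decomposition is therefore valid. The largest bag has 3 vertices, so the width is 2.

Yes; width 2.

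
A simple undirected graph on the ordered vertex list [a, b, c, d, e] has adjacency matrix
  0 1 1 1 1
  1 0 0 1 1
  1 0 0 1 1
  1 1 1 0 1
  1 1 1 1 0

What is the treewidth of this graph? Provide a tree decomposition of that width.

Every bag has size at most 4, so the width is 4 − 1 = 3 and tw(G) ≤ 3. For the lower bound, the 4 vertices {a, c, d, e} are pairwise adjacent, and any tree decomposition puts a clique entirely inside one bag — forcing width ≥ 3. Therefore the treewidth is 3.

Treewidth 3.
Bags: B1 = {a, c, d, e}  B2 = {a, b, d, e}
Tree: B1–B2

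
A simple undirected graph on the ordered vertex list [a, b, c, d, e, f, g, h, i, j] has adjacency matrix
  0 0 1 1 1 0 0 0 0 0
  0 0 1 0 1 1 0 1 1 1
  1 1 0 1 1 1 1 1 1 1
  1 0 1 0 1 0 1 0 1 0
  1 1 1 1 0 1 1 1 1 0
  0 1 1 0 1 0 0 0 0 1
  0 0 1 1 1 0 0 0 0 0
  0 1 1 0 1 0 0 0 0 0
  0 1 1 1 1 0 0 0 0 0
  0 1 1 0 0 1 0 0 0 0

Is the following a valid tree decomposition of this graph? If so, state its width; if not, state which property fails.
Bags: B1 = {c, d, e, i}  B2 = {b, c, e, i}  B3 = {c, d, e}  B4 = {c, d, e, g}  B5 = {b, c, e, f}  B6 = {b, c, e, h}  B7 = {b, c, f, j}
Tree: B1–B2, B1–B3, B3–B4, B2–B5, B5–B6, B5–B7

No — vertex a appears in no bag.

A tree decomposition must satisfy three properties: every vertex lies in some bag; for every edge, both endpoints lie together in some bag; and for every vertex, the bags containing it form a connected subtree. Here vertex a appears in no bag, so the decomposition is invalid.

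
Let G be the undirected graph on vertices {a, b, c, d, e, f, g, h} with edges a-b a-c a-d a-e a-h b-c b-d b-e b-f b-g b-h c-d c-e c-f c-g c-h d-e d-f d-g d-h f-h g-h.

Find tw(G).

A width-4 tree decomposition is:
Bags: B1 = {a, b, c, d, h}  B2 = {b, c, d, f, h}  B3 = {b, c, d, g, h}  B4 = {a, b, c, d, e}
Tree: B1–B2, B2–B3, B1–B4
The largest bag has 5 vertices, giving width 4; this decomposition certifies tw(G) ≤ 4. Conversely, {a, b, c, d, e} is a clique of size 5, and the vertices of any clique must share a bag in every tree decomposition; so some bag has ≥ 5 vertices and tw(G) ≥ 4. Combining the bounds, tw(G) = 4.

4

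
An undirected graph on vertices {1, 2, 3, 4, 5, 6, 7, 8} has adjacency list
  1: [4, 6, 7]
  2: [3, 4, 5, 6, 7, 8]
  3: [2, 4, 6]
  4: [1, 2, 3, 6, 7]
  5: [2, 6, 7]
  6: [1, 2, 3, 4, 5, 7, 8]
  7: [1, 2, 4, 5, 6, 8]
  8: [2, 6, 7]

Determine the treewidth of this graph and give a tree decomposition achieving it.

The largest bag has 4 vertices, giving width 3; this decomposition certifies tw(G) ≤ 3. On the other hand G contains the 4-clique {1, 4, 6, 7}. A clique must lie in a single bag of any decomposition, so no decomposition can have width below 3. Combining the bounds, tw(G) = 3.

Treewidth 3.
Bags: B1 = {1, 4, 6, 7}  B2 = {2, 4, 6, 7}  B3 = {2, 6, 7, 8}  B4 = {2, 5, 6, 7}  B5 = {2, 3, 4, 6}
Tree: B1–B2, B2–B3, B2–B4, B2–B5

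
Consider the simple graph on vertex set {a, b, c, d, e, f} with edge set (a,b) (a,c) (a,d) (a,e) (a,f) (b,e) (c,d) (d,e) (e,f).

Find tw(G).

A width-2 tree decomposition is:
Bags: B1 = {a, d, e}  B2 = {a, c, d}  B3 = {a, b, e}  B4 = {a, e, f}
Tree: B1–B2, B1–B3, B3–B4
Every bag has size at most 3, so the width is 3 − 1 = 2 and tw(G) ≤ 2. Conversely, {a, d, e} is a clique of size 3, and the vertices of any clique must share a bag in every tree decomposition; so some bag has ≥ 3 vertices and tw(G) ≥ 2. Therefore the treewidth is 2.

2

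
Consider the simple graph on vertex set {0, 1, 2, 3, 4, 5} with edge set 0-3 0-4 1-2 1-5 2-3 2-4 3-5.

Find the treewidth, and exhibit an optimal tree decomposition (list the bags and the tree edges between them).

Every bag has size at most 3, so the width is 3 − 1 = 2 and tw(G) ≤ 2. For the lower bound, G contains the cycle 1–5–3–2–1, so G is not a forest; only forests have treewidth ≤ 1, hence tw(G) ≥ 2. The upper and lower bounds meet at 2, so that is the treewidth.

Treewidth 2.
One such decomposition:
Bags: B1 = {1, 2, 5}  B2 = {2, 3, 5}  B3 = {2, 3, 4}  B4 = {0, 3, 4}
Tree: B1–B2, B2–B3, B3–B4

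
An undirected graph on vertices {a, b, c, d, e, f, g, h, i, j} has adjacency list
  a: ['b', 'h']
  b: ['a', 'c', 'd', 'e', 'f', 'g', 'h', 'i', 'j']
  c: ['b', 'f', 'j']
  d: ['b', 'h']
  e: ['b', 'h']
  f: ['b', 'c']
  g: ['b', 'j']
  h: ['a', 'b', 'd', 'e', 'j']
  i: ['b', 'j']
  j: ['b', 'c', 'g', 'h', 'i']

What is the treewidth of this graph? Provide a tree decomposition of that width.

Treewidth 2.
One optimal decomposition is:
Bags: B1 = {b, c, j}  B2 = {b, h, j}  B3 = {b, c, f}  B4 = {b, i, j}  B5 = {b, g, j}  B6 = {a, b, h}  B7 = {b, e, h}  B8 = {b, d, h}
Tree: B1–B2, B1–B3, B1–B4, B4–B5, B2–B6, B6–B7, B2–B8

Each bag holds 3 vertices, so the decomposition has width 2, which upper-bounds the treewidth. On the other hand G contains the 3-clique {b, c, f}. A clique must lie in a single bag of any decomposition, so no decomposition can have width below 2. Hence tw(G) = 2 exactly.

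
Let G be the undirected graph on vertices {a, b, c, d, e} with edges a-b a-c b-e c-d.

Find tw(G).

1

A width-1 tree decomposition is:
Bags: B1 = {c, d}  B2 = {a, c}  B3 = {a, b}  B4 = {b, e}
Tree: B1–B2, B2–B3, B3–B4
Every bag has size at most 2, so the width is 2 − 1 = 1 and tw(G) ≤ 1. Since G has at least one edge (e.g. d–c), it is not an edgeless graph, so tw(G) ≥ 1. Combining the bounds, tw(G) = 1.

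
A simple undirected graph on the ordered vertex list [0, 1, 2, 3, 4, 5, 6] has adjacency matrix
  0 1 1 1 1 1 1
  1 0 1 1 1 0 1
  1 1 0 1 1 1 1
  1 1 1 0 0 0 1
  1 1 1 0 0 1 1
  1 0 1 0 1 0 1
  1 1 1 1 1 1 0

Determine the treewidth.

A width-4 tree decomposition is:
Bags: B1 = {0, 1, 2, 4, 6}  B2 = {0, 2, 4, 5, 6}  B3 = {0, 1, 2, 3, 6}
Tree: B1–B2, B1–B3
Every bag has size at most 5, so the width is 5 − 1 = 4 and tw(G) ≤ 4. On the other hand G contains the 5-clique {0, 1, 2, 3, 6}. A clique must lie in a single bag of any decomposition, so no decomposition can have width below 4. Therefore the treewidth is 4.

4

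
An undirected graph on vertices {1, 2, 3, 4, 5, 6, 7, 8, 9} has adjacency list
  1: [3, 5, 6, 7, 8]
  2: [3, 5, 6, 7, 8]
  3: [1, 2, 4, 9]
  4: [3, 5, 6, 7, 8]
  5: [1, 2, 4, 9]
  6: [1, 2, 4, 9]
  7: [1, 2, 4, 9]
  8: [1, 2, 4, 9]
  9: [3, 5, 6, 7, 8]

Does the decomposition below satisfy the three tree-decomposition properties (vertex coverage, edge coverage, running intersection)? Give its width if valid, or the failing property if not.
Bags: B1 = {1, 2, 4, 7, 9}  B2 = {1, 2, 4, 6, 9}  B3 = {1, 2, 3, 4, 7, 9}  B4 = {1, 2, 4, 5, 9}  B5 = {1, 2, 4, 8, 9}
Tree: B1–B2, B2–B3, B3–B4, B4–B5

No — bags containing vertex 7 are not connected in the tree.

A tree decomposition must satisfy three properties: every vertex lies in some bag; for every edge, both endpoints lie together in some bag; and for every vertex, the bags containing it form a connected subtree. Here bags containing vertex 7 are not connected in the tree, so the decomposition is invalid.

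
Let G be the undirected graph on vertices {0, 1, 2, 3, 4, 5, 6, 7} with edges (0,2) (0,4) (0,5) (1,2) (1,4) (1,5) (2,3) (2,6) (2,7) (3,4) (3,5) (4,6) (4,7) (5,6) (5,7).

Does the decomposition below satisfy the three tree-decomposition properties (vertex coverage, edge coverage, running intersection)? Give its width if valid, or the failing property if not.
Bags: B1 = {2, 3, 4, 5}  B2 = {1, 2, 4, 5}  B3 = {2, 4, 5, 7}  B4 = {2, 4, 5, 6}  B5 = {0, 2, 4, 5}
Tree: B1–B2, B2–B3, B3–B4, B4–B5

Yes; width 3.

Every vertex of G appears in some bag (union = {0, 1, 2, 3, 4, 5, 6, 7}); every edge is covered by a bag; and for each vertex v the set of bags containing v is connected in the bag tree. The decomposition is therefore valid. The largest bag has 4 vertices, so the width is 3.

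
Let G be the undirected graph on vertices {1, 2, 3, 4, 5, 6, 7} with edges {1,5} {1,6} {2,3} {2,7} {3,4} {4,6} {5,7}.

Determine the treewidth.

A width-2 tree decomposition is:
Bags: B1 = {1, 5, 7}  B2 = {1, 6, 7}  B3 = {4, 6, 7}  B4 = {3, 4, 7}  B5 = {2, 3, 7}
Tree: B1–B2, B2–B3, B3–B4, B4–B5
The largest bag has 3 vertices, giving width 2; this decomposition certifies tw(G) ≤ 2. Since 7–5–1–6–4–3–2–7 is a cycle in G, G is not acyclic. Forests are exactly the graphs of treewidth ≤ 1, so tw(G) ≥ 2. The upper and lower bounds meet at 2, so that is the treewidth.

2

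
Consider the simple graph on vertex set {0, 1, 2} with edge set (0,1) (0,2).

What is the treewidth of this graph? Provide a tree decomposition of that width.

Treewidth 1.
Bags: B1 = {0, 1}  B2 = {0, 2}
Tree: B1–B2

Every bag has size at most 2, so the width is 2 − 1 = 1 and tw(G) ≤ 1. G has an edge, so its treewidth is at least 1. Hence tw(G) = 1 exactly.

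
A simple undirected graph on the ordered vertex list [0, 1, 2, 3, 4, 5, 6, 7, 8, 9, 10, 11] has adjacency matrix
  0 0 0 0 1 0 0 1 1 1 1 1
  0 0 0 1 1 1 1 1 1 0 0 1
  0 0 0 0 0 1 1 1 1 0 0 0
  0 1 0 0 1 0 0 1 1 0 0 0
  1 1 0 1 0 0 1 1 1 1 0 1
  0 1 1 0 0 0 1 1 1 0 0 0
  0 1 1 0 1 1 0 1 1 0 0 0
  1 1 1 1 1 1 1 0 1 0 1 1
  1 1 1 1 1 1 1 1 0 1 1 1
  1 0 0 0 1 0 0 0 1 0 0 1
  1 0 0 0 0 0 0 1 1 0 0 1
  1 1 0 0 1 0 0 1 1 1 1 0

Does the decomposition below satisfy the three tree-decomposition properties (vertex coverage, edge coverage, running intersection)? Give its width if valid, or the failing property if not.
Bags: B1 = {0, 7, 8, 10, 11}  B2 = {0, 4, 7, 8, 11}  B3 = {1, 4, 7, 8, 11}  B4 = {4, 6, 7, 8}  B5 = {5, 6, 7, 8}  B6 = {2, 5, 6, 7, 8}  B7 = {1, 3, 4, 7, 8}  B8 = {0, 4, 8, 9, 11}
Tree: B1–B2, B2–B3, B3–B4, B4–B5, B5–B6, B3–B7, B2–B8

A tree decomposition must satisfy three properties: every vertex lies in some bag; for every edge, both endpoints lie together in some bag; and for every vertex, the bags containing it form a connected subtree. Here edge (1,6) lies in no bag, so the decomposition is invalid.

No — edge (1,6) lies in no bag.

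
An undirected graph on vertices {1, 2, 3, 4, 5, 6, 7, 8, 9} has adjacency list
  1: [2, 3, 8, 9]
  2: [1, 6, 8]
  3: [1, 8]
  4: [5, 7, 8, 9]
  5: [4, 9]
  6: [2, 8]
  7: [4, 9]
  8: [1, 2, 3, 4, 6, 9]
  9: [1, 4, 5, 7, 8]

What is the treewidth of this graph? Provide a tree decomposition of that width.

Every bag has size at most 3, so the width is 3 − 1 = 2 and tw(G) ≤ 2. Conversely, {1, 8, 9} is a clique of size 3, and the vertices of any clique must share a bag in every tree decomposition; so some bag has ≥ 3 vertices and tw(G) ≥ 2. Combining the bounds, tw(G) = 2.

Treewidth 2.
Bags: B1 = {1, 8, 9}  B2 = {4, 8, 9}  B3 = {1, 3, 8}  B4 = {4, 7, 9}  B5 = {1, 2, 8}  B6 = {4, 5, 9}  B7 = {2, 6, 8}
Tree: B1–B2, B1–B3, B2–B4, B1–B5, B4–B6, B5–B7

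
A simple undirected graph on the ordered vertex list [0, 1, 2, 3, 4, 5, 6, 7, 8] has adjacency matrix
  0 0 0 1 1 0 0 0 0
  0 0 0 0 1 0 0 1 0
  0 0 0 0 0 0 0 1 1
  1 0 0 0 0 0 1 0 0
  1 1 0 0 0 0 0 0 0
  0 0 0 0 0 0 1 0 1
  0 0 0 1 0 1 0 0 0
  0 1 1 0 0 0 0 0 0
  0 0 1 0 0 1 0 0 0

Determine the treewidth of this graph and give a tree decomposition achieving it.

Each bag holds 3 vertices, so the decomposition has width 2, which upper-bounds the treewidth. For the lower bound, G contains the cycle 7–1–4–0–3–6–5–8–2–7, so G is not a forest; only forests have treewidth ≤ 1, hence tw(G) ≥ 2. Hence tw(G) = 2 exactly.

Treewidth 2.
One optimal decomposition is:
Bags: B1 = {1, 4, 7}  B2 = {0, 4, 7}  B3 = {0, 3, 7}  B4 = {3, 6, 7}  B5 = {5, 6, 7}  B6 = {5, 7, 8}  B7 = {2, 7, 8}
Tree: B1–B2, B2–B3, B3–B4, B4–B5, B5–B6, B6–B7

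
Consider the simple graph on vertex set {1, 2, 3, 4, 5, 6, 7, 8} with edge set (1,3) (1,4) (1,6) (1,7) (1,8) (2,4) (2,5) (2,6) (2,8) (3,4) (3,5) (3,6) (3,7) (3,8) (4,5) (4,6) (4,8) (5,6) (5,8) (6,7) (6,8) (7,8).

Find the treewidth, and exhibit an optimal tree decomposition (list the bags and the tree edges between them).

Each bag holds 5 vertices, so the decomposition has width 4, which upper-bounds the treewidth. Conversely, {2, 4, 5, 6, 8} is a clique of size 5, and the vertices of any clique must share a bag in every tree decomposition; so some bag has ≥ 5 vertices and tw(G) ≥ 4. Hence tw(G) = 4 exactly.

Treewidth 4.
One optimal decomposition is:
Bags: B1 = {3, 4, 5, 6, 8}  B2 = {2, 4, 5, 6, 8}  B3 = {1, 3, 4, 6, 8}  B4 = {1, 3, 6, 7, 8}
Tree: B1–B2, B1–B3, B3–B4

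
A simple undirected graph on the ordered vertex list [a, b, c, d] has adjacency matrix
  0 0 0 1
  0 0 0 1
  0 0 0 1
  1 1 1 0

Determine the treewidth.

A width-1 tree decomposition is:
Bags: B1 = {a, d}  B2 = {c, d}  B3 = {b, d}
Tree: B1–B2, B2–B3
The largest bag has 2 vertices, giving width 1; this decomposition certifies tw(G) ≤ 1. Since G has at least one edge (e.g. a–d), it is not an edgeless graph, so tw(G) ≥ 1. The upper and lower bounds meet at 1, so that is the treewidth.

1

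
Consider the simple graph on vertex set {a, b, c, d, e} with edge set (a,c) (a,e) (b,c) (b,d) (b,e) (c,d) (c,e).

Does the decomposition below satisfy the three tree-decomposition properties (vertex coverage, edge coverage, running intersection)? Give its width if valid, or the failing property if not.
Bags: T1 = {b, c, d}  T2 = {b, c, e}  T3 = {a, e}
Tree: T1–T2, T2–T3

No — edge (c,a) lies in no bag.

A tree decomposition must satisfy three properties: every vertex lies in some bag; for every edge, both endpoints lie together in some bag; and for every vertex, the bags containing it form a connected subtree. Here edge (c,a) lies in no bag, so the decomposition is invalid.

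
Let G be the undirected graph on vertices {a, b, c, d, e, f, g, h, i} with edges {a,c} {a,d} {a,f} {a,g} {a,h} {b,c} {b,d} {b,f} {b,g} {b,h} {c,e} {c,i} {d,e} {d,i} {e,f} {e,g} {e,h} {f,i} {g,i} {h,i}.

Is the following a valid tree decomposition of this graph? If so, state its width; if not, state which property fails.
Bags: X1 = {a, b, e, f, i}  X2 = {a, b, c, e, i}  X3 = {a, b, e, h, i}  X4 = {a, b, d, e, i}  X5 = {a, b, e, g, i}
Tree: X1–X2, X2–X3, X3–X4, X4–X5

Every vertex of G appears in some bag (union = {a, b, c, d, e, f, g, h, i}); every edge is covered by a bag; and for each vertex v the set of bags containing v is connected in the bag tree. The decomposition is therefore valid. The largest bag has 5 vertices, so the width is 4.

Yes; width 4.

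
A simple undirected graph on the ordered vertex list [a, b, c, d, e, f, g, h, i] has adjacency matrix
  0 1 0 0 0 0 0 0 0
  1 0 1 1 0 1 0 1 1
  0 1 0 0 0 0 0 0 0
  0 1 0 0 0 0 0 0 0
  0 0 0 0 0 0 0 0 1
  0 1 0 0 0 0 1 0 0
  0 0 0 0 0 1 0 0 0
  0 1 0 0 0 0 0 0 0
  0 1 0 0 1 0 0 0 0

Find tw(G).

1

A width-1 tree decomposition is:
Bags: B1 = {a, b}  B2 = {b, c}  B3 = {b, f}  B4 = {b, h}  B5 = {f, g}  B6 = {b, d}  B7 = {b, i}  B8 = {e, i}
Tree: B1–B2, B1–B3, B2–B4, B3–B5, B3–B6, B1–B7, B7–B8
The largest bag has 2 vertices, giving width 1; this decomposition certifies tw(G) ≤ 1. Any graph with an edge has treewidth ≥ 1, and G has the edge a–b. Therefore the treewidth is 1.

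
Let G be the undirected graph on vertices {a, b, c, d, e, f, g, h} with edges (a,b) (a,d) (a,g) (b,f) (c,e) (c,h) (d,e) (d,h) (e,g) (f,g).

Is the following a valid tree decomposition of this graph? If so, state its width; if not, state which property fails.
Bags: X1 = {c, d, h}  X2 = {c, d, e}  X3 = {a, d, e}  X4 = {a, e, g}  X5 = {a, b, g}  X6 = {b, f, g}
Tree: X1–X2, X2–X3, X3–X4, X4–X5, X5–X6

Yes; width 2.

Vertex coverage: the bags together contain {a, b, c, d, e, f, g, h}, the full vertex set. Edge coverage: each edge of G has both endpoints in at least one bag. Running intersection: for every vertex, the bags containing it form a connected subtree. All three properties hold, so this is a valid tree decomposition of width max|bag| − 1 = 2, and hence tw(G) ≤ 2.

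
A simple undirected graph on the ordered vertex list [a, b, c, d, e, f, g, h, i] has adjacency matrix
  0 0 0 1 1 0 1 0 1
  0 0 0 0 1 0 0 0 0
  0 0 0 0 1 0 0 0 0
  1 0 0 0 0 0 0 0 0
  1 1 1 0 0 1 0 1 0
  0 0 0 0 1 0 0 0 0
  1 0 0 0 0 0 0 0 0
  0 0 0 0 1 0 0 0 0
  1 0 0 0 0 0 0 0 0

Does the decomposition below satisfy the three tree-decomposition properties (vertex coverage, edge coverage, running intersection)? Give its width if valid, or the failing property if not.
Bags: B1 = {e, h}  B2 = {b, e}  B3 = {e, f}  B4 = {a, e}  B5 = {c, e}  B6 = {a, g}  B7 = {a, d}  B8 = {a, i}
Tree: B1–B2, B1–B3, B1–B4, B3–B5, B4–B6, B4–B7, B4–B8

Yes; width 1.

Every vertex of G appears in some bag (union = {a, b, c, d, e, f, g, h, i}); every edge is covered by a bag; and for each vertex v the set of bags containing v is connected in the bag tree. The decomposition is therefore valid. The largest bag has 2 vertices, so the width is 1.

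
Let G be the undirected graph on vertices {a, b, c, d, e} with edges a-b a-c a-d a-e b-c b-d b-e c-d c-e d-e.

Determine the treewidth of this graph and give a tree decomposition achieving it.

With just one bag of size 5, the width is 5 − 1 = 4, so tw(G) ≤ 4. Conversely, {a, b, c, d, e} is a clique of size 5, and the vertices of any clique must share a bag in every tree decomposition; so some bag has ≥ 5 vertices and tw(G) ≥ 4. The upper and lower bounds meet at 4, so that is the treewidth.

Treewidth 4.
Bags: B1 = {a, b, c, d, e}
Tree: (single bag)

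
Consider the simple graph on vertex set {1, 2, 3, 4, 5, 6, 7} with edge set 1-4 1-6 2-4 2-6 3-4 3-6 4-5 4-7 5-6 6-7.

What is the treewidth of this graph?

A width-2 tree decomposition is:
Bags: B1 = {4, 6, 7}  B2 = {4, 5, 6}  B3 = {2, 4, 6}  B4 = {3, 4, 6}  B5 = {1, 4, 6}
Tree: B1–B2, B2–B3, B3–B4, B4–B5
The largest bag has 3 vertices, giving width 2; this decomposition certifies tw(G) ≤ 2. For the lower bound, G contains the cycle 4–7–6–5–4, so G is not a forest; only forests have treewidth ≤ 1, hence tw(G) ≥ 2. The upper and lower bounds meet at 2, so that is the treewidth.

2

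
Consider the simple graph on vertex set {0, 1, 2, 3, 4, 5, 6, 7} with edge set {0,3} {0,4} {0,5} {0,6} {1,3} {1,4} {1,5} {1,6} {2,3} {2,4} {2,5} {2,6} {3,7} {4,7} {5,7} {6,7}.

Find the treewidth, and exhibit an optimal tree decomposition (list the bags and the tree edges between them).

Treewidth 4.
Bags: B1 = {0, 1, 2, 4, 7}  B2 = {0, 1, 2, 3, 7}  B3 = {0, 1, 2, 6, 7}  B4 = {0, 1, 2, 5, 7}
Tree: B1–B2, B2–B3, B3–B4

Every bag has size at most 5, so the width is 5 − 1 = 4 and tw(G) ≤ 4. For the lower bound: the 5 vertex sets {1,4}, {3,7}, {0,6}, {2}, {5} are disjoint, each induces a connected subgraph, and every pair is joined by at least one edge of G. Contracting each set to a single vertex therefore yields K_{5} as a minor, and since treewidth is minor-monotone, tw(G) ≥ tw(K_{5}) = 4. Hence tw(G) = 4 exactly.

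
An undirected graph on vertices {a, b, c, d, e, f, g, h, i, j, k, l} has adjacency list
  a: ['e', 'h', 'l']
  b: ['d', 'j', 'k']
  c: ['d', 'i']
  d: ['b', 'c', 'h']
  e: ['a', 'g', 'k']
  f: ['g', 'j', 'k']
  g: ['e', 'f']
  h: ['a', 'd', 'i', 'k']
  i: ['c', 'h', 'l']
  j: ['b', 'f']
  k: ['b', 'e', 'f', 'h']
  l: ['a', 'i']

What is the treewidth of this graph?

A width-3 tree decomposition is:
Bags: B1 = {b, f, g, j}  B2 = {b, f, g, k}  B3 = {b, e, g, k}  B4 = {b, d, e, k}  B5 = {d, e, h, k}  B6 = {a, d, e, h}  B7 = {a, c, d, h}  B8 = {a, c, h, i}  B9 = {a, c, i, l}
Tree: B1–B2, B2–B3, B3–B4, B4–B5, B5–B6, B6–B7, B7–B8, B8–B9
Each bag holds 4 vertices, so the decomposition has width 3, which upper-bounds the treewidth. For the lower bound: the 4 vertex sets {f,g,j}, {b}, {k}, {a,d,e,h} are disjoint, each induces a connected subgraph, and every pair is joined by at least one edge of G. Contracting each set to a single vertex therefore yields K_{4} as a minor, and since treewidth is minor-monotone, tw(G) ≥ tw(K_{4}) = 3. The upper and lower bounds meet at 3, so that is the treewidth.

3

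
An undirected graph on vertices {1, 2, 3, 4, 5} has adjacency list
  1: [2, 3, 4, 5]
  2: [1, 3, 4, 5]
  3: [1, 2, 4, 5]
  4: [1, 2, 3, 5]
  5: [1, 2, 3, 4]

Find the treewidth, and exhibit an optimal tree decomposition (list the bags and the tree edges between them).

Treewidth 4.
One optimal decomposition is:
Bags: B1 = {1, 2, 3, 4, 5}
Tree: (single bag)

With just one bag of size 5, the width is 5 − 1 = 4, so tw(G) ≤ 4. On the other hand G contains the 5-clique {1, 2, 3, 4, 5}. A clique must lie in a single bag of any decomposition, so no decomposition can have width below 4. Therefore the treewidth is 4.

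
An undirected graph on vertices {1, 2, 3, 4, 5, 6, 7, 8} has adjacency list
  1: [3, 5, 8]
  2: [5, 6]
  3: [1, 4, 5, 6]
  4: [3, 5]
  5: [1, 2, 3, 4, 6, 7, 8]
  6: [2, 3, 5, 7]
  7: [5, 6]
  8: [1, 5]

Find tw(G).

2

A width-2 tree decomposition is:
Bags: B1 = {2, 5, 6}  B2 = {3, 5, 6}  B3 = {3, 4, 5}  B4 = {1, 3, 5}  B5 = {5, 6, 7}  B6 = {1, 5, 8}
Tree: B1–B2, B2–B3, B2–B4, B1–B5, B4–B6
The largest bag has 3 vertices, giving width 2; this decomposition certifies tw(G) ≤ 2. For the lower bound, the 3 vertices {1, 5, 8} are pairwise adjacent, and any tree decomposition puts a clique entirely inside one bag — forcing width ≥ 2. Therefore the treewidth is 2.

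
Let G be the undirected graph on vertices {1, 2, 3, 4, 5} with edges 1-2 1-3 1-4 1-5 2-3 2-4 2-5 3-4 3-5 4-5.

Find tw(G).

A width-4 tree decomposition is:
Bags: B1 = {1, 2, 3, 4, 5}
Tree: (single bag)
With just one bag of size 5, the width is 5 − 1 = 4, so tw(G) ≤ 4. For the lower bound, the 5 vertices {1, 2, 3, 4, 5} are pairwise adjacent, and any tree decomposition puts a clique entirely inside one bag — forcing width ≥ 4. Hence tw(G) = 4 exactly.

4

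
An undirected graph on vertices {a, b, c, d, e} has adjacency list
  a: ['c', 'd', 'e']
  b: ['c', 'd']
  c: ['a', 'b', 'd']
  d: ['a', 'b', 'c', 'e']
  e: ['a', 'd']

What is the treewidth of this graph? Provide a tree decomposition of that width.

Each bag holds 3 vertices, so the decomposition has width 2, which upper-bounds the treewidth. On the other hand G contains the 3-clique {a, d, e}. A clique must lie in a single bag of any decomposition, so no decomposition can have width below 2. The upper and lower bounds meet at 2, so that is the treewidth.

Treewidth 2.
One such decomposition:
Bags: B1 = {a, d, e}  B2 = {a, c, d}  B3 = {b, c, d}
Tree: B1–B2, B2–B3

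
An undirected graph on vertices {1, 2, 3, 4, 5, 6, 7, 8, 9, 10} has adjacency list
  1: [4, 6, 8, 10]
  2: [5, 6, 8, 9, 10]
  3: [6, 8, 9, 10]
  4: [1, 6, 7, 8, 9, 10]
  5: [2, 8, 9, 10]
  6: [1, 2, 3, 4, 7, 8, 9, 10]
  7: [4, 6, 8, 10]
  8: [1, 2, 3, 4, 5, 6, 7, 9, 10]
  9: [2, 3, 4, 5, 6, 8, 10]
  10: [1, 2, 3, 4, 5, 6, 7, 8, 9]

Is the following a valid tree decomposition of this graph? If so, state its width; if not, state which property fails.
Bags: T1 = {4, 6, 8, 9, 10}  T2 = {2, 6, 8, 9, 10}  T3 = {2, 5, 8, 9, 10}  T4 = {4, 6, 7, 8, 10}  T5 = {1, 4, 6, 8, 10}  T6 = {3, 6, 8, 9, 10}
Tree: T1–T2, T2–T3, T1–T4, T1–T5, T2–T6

Yes; width 4.

Vertex coverage: the bags together contain {1, 2, 3, 4, 5, 6, 7, 8, 9, 10}, the full vertex set. Edge coverage: each edge of G has both endpoints in at least one bag. Running intersection: for every vertex, the bags containing it form a connected subtree. All three properties hold, so this is a valid tree decomposition of width max|bag| − 1 = 4, and hence tw(G) ≤ 4.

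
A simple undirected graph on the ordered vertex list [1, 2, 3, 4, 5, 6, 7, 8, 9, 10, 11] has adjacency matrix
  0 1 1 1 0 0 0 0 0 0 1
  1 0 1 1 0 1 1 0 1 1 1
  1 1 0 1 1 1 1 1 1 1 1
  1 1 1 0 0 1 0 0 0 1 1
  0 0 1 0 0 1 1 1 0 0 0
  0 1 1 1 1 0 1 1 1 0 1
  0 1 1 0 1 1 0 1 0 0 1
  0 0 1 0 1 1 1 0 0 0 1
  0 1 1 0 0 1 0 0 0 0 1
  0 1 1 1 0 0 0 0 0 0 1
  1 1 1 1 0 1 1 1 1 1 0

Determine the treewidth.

4

A width-4 tree decomposition is:
Bags: B1 = {2, 3, 6, 7, 11}  B2 = {2, 3, 6, 9, 11}  B3 = {3, 6, 7, 8, 11}  B4 = {2, 3, 4, 6, 11}  B5 = {2, 3, 4, 10, 11}  B6 = {3, 5, 6, 7, 8}  B7 = {1, 2, 3, 4, 11}
Tree: B1–B2, B1–B3, B2–B4, B4–B5, B3–B6, B5–B7
The largest bag has 5 vertices, giving width 4; this decomposition certifies tw(G) ≤ 4. For the lower bound, the 5 vertices {3, 6, 7, 8, 11} are pairwise adjacent, and any tree decomposition puts a clique entirely inside one bag — forcing width ≥ 4. The upper and lower bounds meet at 4, so that is the treewidth.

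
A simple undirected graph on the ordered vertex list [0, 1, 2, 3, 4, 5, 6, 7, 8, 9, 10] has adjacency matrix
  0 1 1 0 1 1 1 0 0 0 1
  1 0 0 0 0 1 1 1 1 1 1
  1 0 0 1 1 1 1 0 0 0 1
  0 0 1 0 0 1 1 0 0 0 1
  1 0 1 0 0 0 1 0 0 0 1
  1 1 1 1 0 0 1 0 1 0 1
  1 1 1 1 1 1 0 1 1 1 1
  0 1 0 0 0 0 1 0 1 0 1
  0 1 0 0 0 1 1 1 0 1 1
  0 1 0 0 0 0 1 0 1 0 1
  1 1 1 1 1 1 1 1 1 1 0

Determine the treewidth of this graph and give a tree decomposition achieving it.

Treewidth 4.
Bags: B1 = {0, 1, 5, 6, 10}  B2 = {0, 2, 5, 6, 10}  B3 = {1, 5, 6, 8, 10}  B4 = {2, 3, 5, 6, 10}  B5 = {1, 6, 7, 8, 10}  B6 = {0, 2, 4, 6, 10}  B7 = {1, 6, 8, 9, 10}
Tree: B1–B2, B1–B3, B2–B4, B3–B5, B2–B6, B5–B7

The largest bag has 5 vertices, giving width 4; this decomposition certifies tw(G) ≤ 4. For the lower bound, the 5 vertices {0, 1, 5, 6, 10} are pairwise adjacent, and any tree decomposition puts a clique entirely inside one bag — forcing width ≥ 4. Combining the bounds, tw(G) = 4.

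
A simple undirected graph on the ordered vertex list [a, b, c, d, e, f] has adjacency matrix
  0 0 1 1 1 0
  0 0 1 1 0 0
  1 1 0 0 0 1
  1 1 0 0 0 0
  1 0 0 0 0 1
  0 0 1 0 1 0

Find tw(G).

A width-2 tree decomposition is:
Bags: B1 = {b, c, d}  B2 = {a, c, d}  B3 = {a, c, f}  B4 = {a, e, f}
Tree: B1–B2, B2–B3, B3–B4
The largest bag has 3 vertices, giving width 2; this decomposition certifies tw(G) ≤ 2. The edges b–d–a–c–b form a cycle, so G is not a tree and its treewidth is at least 2. Hence tw(G) = 2 exactly.

2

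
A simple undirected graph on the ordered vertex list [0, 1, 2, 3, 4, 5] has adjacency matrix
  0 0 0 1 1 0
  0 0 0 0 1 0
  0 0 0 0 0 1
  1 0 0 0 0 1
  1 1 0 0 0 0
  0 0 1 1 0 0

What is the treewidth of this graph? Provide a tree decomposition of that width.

The largest bag has 2 vertices, giving width 1; this decomposition certifies tw(G) ≤ 1. Any graph with an edge has treewidth ≥ 1, and G has the edge 2–5. Hence tw(G) = 1 exactly.

Treewidth 1.
One such decomposition:
Bags: B1 = {2, 5}  B2 = {3, 5}  B3 = {0, 3}  B4 = {0, 4}  B5 = {1, 4}
Tree: B1–B2, B2–B3, B3–B4, B4–B5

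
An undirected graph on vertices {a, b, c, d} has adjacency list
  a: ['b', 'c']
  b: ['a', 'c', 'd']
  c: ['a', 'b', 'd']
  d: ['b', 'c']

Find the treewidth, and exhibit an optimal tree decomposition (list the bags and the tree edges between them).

Treewidth 2.
One optimal decomposition is:
Bags: B1 = {b, c, d}  B2 = {a, b, c}
Tree: B1–B2

Every bag has size at most 3, so the width is 3 − 1 = 2 and tw(G) ≤ 2. On the other hand G contains the 3-clique {b, c, d}. A clique must lie in a single bag of any decomposition, so no decomposition can have width below 2. The upper and lower bounds meet at 2, so that is the treewidth.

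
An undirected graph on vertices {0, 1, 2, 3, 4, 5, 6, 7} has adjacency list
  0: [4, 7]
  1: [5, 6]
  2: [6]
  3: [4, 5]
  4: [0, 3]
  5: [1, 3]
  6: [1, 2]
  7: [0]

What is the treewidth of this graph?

A width-1 tree decomposition is:
Bags: B1 = {0, 7}  B2 = {0, 4}  B3 = {3, 4}  B4 = {3, 5}  B5 = {1, 5}  B6 = {1, 6}  B7 = {2, 6}
Tree: B1–B2, B2–B3, B3–B4, B4–B5, B5–B6, B6–B7
Each bag holds 2 vertices, so the decomposition has width 1, which upper-bounds the treewidth. G has an edge, so its treewidth is at least 1. Hence tw(G) = 1 exactly.

1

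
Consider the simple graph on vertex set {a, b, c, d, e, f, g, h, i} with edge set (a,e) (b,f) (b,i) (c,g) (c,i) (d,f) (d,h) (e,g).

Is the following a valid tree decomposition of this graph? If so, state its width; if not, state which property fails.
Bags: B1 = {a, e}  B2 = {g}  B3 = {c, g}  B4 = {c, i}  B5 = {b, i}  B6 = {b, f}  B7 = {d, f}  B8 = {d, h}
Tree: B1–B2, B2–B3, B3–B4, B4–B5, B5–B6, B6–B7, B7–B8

A tree decomposition must satisfy three properties: every vertex lies in some bag; for every edge, both endpoints lie together in some bag; and for every vertex, the bags containing it form a connected subtree. Here edge (e,g) lies in no bag, so the decomposition is invalid.

No — edge (e,g) lies in no bag.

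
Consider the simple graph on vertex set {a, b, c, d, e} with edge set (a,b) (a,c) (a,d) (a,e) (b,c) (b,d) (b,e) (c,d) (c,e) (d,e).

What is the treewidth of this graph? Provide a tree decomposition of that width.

A single bag containing all 5 vertices is trivially a valid decomposition of width 4. Conversely, {a, b, c, d, e} is a clique of size 5, and the vertices of any clique must share a bag in every tree decomposition; so some bag has ≥ 5 vertices and tw(G) ≥ 4. The upper and lower bounds meet at 4, so that is the treewidth.

Treewidth 4.
One such decomposition:
Bags: B1 = {a, b, c, d, e}
Tree: (single bag)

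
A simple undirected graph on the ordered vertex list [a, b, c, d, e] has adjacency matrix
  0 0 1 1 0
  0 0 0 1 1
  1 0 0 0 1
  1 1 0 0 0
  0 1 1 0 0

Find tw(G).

A width-2 tree decomposition is:
Bags: B1 = {a, b, d}  B2 = {a, b, c}  B3 = {b, c, e}
Tree: B1–B2, B2–B3
The largest bag has 3 vertices, giving width 2; this decomposition certifies tw(G) ≤ 2. For the lower bound, G contains the cycle b–d–a–c–e–b, so G is not a forest; only forests have treewidth ≤ 1, hence tw(G) ≥ 2. Therefore the treewidth is 2.

2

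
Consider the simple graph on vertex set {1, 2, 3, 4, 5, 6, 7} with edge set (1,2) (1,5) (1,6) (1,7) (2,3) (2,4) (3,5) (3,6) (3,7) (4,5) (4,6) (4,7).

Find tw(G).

3

A width-3 tree decomposition is:
Bags: B1 = {1, 3, 4, 7}  B2 = {1, 3, 4, 6}  B3 = {1, 2, 3, 4}  B4 = {1, 3, 4, 5}
Tree: B1–B2, B2–B3, B3–B4
Every bag has size at most 4, so the width is 4 − 1 = 3 and tw(G) ≤ 3. For the lower bound: the 4 vertex sets {3,7}, {1,6}, {4}, {2} are disjoint, each induces a connected subgraph, and every pair is joined by at least one edge of G. Contracting each set to a single vertex therefore yields K_{4} as a minor, and since treewidth is minor-monotone, tw(G) ≥ tw(K_{4}) = 3. The upper and lower bounds meet at 3, so that is the treewidth.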